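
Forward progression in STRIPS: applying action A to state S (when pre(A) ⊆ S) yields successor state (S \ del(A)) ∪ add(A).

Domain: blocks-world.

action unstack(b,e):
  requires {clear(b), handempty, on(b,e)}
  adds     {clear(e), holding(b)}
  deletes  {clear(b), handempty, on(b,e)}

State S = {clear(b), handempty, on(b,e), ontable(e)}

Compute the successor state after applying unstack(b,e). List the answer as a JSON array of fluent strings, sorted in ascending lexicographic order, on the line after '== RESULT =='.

Progress:
  pre ⊆ S: {clear(b), handempty, on(b,e)} ⊆ S  — applicable
  S \ del = {ontable(e)}
  ∪ add   = {clear(e), holding(b), ontable(e)}

== RESULT ==
["clear(e)", "holding(b)", "ontable(e)"]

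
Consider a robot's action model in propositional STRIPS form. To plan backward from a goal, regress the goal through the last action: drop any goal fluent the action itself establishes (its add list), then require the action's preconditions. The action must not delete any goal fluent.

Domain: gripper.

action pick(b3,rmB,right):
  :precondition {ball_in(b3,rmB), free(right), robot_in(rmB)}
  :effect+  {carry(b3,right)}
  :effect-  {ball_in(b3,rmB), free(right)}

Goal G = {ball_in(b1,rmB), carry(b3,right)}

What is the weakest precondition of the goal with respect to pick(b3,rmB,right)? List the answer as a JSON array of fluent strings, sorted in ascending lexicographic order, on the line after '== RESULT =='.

Compute (G \ add) ∪ pre:
  G ∩ del = {}  (empty — regression defined)
  G \ add = {ball_in(b1,rmB), carry(b3,right)} \ {carry(b3,right)} = {ball_in(b1,rmB)}
  ∪ pre   = {ball_in(b1,rmB)} ∪ {ball_in(b3,rmB), free(right), robot_in(rmB)}
          = {ball_in(b1,rmB), ball_in(b3,rmB), free(right), robot_in(rmB)}

== RESULT ==
["ball_in(b1,rmB)", "ball_in(b3,rmB)", "free(right)", "robot_in(rmB)"]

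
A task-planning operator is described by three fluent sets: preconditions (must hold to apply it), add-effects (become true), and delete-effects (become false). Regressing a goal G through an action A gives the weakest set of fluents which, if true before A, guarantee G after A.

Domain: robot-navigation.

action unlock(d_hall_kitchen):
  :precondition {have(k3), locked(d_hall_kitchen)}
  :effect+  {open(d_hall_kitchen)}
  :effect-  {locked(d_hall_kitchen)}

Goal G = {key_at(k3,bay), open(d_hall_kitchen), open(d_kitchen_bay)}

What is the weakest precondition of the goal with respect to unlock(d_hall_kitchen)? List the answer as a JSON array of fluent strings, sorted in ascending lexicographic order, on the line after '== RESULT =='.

Compute (G \ add) ∪ pre:
  G ∩ del = {}  (empty — regression defined)
  G \ add = {key_at(k3,bay), open(d_hall_kitchen), open(d_kitchen_bay)} \ {open(d_hall_kitchen)} = {key_at(k3,bay), open(d_kitchen_bay)}
  ∪ pre   = {key_at(k3,bay), open(d_kitchen_bay)} ∪ {have(k3), locked(d_hall_kitchen)}
          = {have(k3), key_at(k3,bay), locked(d_hall_kitchen), open(d_kitchen_bay)}

== RESULT ==
["have(k3)", "key_at(k3,bay)", "locked(d_hall_kitchen)", "open(d_kitchen_bay)"]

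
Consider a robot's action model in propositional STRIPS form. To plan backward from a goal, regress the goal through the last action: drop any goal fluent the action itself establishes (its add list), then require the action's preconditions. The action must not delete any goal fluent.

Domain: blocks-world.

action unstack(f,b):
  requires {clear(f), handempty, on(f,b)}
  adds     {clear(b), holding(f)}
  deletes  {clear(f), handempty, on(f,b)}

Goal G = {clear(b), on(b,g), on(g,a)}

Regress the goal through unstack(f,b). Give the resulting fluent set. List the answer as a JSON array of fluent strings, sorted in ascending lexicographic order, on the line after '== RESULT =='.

Regress:
  G ∩ del = {}  (empty — regression defined)
  G \ add = {clear(b), on(b,g), on(g,a)} \ {clear(b), holding(f)} = {on(b,g), on(g,a)}
  ∪ pre   = {on(b,g), on(g,a)} ∪ {clear(f), handempty, on(f,b)}
          = {clear(f), handempty, on(b,g), on(f,b), on(g,a)}

== RESULT ==
["clear(f)", "handempty", "on(b,g)", "on(f,b)", "on(g,a)"]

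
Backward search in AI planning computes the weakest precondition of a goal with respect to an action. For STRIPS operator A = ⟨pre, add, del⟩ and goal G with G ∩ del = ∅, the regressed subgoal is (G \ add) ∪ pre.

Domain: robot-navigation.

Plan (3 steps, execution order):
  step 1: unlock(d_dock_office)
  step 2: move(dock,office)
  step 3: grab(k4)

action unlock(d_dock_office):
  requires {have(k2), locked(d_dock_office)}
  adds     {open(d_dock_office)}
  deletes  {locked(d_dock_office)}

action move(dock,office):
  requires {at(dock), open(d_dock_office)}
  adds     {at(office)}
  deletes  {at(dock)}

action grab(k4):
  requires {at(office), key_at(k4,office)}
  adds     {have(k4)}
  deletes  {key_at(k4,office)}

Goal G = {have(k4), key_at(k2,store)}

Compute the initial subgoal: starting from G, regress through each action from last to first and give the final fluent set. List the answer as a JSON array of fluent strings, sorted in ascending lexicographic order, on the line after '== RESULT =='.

Regress step by step:
  through step 3 (grab(k4)): drop {have(k4)}, keep {key_at(k2,store)}, require {at(office), key_at(k4,office)}
    → {at(office), key_at(k2,store), key_at(k4,office)}
  through step 2 (move(dock,office)): drop {at(office)}, keep {key_at(k2,store), key_at(k4,office)}, require {at(dock), open(d_dock_office)}
    → {at(dock), key_at(k2,store), key_at(k4,office), open(d_dock_office)}
  through step 1 (unlock(d_dock_office)): drop {open(d_dock_office)}, keep {at(dock), key_at(k2,store), key_at(k4,office)}, require {have(k2), locked(d_dock_office)}
    → {at(dock), have(k2), key_at(k2,store), key_at(k4,office), locked(d_dock_office)}

== RESULT ==
["at(dock)", "have(k2)", "key_at(k2,store)", "key_at(k4,office)", "locked(d_dock_office)"]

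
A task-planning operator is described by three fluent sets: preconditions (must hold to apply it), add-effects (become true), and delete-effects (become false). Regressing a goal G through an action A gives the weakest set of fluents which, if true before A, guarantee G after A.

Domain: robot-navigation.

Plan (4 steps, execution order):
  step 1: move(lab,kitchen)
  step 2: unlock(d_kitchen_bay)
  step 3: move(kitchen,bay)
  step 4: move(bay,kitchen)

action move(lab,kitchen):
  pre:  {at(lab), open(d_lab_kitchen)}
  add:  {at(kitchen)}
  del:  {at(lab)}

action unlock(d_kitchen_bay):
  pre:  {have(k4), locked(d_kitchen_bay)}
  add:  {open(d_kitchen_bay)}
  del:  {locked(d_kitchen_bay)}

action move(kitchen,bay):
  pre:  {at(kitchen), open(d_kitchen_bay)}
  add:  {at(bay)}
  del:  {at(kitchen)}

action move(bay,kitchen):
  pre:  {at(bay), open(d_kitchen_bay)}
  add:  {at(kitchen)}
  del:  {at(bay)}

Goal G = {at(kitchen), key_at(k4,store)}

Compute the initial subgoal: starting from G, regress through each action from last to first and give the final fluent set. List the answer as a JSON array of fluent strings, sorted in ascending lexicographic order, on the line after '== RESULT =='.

Regress step by step:
  through step 4 (move(bay,kitchen)): drop {at(kitchen)}, keep {key_at(k4,store)}, require {at(bay), open(d_kitchen_bay)}
    → {at(bay), key_at(k4,store), open(d_kitchen_bay)}
  through step 3 (move(kitchen,bay)): drop {at(bay)}, keep {key_at(k4,store), open(d_kitchen_bay)}, require {at(kitchen), open(d_kitchen_bay)}
    → {at(kitchen), key_at(k4,store), open(d_kitchen_bay)}
  through step 2 (unlock(d_kitchen_bay)): drop {open(d_kitchen_bay)}, keep {at(kitchen), key_at(k4,store)}, require {have(k4), locked(d_kitchen_bay)}
    → {at(kitchen), have(k4), key_at(k4,store), locked(d_kitchen_bay)}
  through step 1 (move(lab,kitchen)): drop {at(kitchen)}, keep {have(k4), key_at(k4,store), locked(d_kitchen_bay)}, require {at(lab), open(d_lab_kitchen)}
    → {at(lab), have(k4), key_at(k4,store), locked(d_kitchen_bay), open(d_lab_kitchen)}

== RESULT ==
["at(lab)", "have(k4)", "key_at(k4,store)", "locked(d_kitchen_bay)", "open(d_lab_kitchen)"]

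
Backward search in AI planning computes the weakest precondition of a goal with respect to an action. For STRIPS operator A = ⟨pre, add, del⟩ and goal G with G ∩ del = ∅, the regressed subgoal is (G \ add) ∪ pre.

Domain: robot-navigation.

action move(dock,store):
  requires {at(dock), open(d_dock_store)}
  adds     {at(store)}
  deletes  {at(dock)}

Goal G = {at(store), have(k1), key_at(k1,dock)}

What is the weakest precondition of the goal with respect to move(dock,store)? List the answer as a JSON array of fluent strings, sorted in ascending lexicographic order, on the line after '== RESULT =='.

Regress:
  G ∩ del = {}  (empty — regression defined)
  G \ add = {at(store), have(k1), key_at(k1,dock)} \ {at(store)} = {have(k1), key_at(k1,dock)}
  ∪ pre   = {have(k1), key_at(k1,dock)} ∪ {at(dock), open(d_dock_store)}
          = {at(dock), have(k1), key_at(k1,dock), open(d_dock_store)}

== RESULT ==
["at(dock)", "have(k1)", "key_at(k1,dock)", "open(d_dock_store)"]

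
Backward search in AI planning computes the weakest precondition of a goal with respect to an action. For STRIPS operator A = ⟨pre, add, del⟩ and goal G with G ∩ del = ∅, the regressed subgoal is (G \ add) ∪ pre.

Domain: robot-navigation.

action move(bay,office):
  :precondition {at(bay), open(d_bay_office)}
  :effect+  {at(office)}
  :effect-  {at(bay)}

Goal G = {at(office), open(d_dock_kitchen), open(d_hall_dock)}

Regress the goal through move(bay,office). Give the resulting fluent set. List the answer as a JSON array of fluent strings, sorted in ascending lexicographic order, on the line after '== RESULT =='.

Compute (G \ add) ∪ pre:
  G ∩ del = {}  (empty — regression defined)
  G \ add = {at(office), open(d_dock_kitchen), open(d_hall_dock)} \ {at(office)} = {open(d_dock_kitchen), open(d_hall_dock)}
  ∪ pre   = {open(d_dock_kitchen), open(d_hall_dock)} ∪ {at(bay), open(d_bay_office)}
          = {at(bay), open(d_bay_office), open(d_dock_kitchen), open(d_hall_dock)}

== RESULT ==
["at(bay)", "open(d_bay_office)", "open(d_dock_kitchen)", "open(d_hall_dock)"]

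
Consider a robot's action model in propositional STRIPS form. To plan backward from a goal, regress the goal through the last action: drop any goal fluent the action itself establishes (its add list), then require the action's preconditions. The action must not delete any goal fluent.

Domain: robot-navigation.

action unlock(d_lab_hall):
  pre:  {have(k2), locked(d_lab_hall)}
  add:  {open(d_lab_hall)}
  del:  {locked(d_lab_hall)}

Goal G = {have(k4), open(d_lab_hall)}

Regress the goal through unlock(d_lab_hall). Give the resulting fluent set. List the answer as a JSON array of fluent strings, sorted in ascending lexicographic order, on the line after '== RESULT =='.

Regress:
  G ∩ del = {}  (empty — regression defined)
  G \ add = {have(k4), open(d_lab_hall)} \ {open(d_lab_hall)} = {have(k4)}
  ∪ pre   = {have(k4)} ∪ {have(k2), locked(d_lab_hall)}
          = {have(k2), have(k4), locked(d_lab_hall)}

== RESULT ==
["have(k2)", "have(k4)", "locked(d_lab_hall)"]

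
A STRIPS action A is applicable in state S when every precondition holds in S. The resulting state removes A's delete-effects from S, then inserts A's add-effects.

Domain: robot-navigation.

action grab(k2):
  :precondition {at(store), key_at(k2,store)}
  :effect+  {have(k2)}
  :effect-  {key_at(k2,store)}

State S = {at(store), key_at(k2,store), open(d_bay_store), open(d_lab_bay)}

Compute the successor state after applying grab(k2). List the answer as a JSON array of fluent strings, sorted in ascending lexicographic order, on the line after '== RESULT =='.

Compute (S \ del) ∪ add:
  pre ⊆ S: {at(store), key_at(k2,store)} ⊆ S  — applicable
  S \ del = {at(store), open(d_bay_store), open(d_lab_bay)}
  ∪ add   = {at(store), have(k2), open(d_bay_store), open(d_lab_bay)}

== RESULT ==
["at(store)", "have(k2)", "open(d_bay_store)", "open(d_lab_bay)"]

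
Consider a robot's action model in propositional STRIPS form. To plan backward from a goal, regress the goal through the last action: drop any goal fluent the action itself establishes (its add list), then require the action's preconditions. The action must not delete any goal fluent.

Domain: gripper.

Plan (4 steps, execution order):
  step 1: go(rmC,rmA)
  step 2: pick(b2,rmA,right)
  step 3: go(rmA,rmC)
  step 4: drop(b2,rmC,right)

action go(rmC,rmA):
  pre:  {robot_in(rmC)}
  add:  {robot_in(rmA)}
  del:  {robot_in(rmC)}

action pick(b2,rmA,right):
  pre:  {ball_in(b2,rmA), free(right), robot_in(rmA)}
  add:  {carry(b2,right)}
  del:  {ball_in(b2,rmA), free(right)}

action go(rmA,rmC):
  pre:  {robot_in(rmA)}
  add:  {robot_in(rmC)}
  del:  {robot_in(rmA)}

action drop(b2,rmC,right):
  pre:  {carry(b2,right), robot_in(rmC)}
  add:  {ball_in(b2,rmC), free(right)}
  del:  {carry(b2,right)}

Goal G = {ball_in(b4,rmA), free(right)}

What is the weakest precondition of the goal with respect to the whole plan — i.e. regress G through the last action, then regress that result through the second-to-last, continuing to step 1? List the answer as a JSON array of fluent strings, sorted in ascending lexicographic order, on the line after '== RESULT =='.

Regress step by step:
  through step 4 (drop(b2,rmC,right)): drop {free(right)}, keep {ball_in(b4,rmA)}, require {carry(b2,right), robot_in(rmC)}
    → {ball_in(b4,rmA), carry(b2,right), robot_in(rmC)}
  through step 3 (go(rmA,rmC)): drop {robot_in(rmC)}, keep {ball_in(b4,rmA), carry(b2,right)}, require {robot_in(rmA)}
    → {ball_in(b4,rmA), carry(b2,right), robot_in(rmA)}
  through step 2 (pick(b2,rmA,right)): drop {carry(b2,right)}, keep {ball_in(b4,rmA), robot_in(rmA)}, require {ball_in(b2,rmA), free(right), robot_in(rmA)}
    → {ball_in(b2,rmA), ball_in(b4,rmA), free(right), robot_in(rmA)}
  through step 1 (go(rmC,rmA)): drop {robot_in(rmA)}, keep {ball_in(b2,rmA), ball_in(b4,rmA), free(right)}, require {robot_in(rmC)}
    → {ball_in(b2,rmA), ball_in(b4,rmA), free(right), robot_in(rmC)}

== RESULT ==
["ball_in(b2,rmA)", "ball_in(b4,rmA)", "free(right)", "robot_in(rmC)"]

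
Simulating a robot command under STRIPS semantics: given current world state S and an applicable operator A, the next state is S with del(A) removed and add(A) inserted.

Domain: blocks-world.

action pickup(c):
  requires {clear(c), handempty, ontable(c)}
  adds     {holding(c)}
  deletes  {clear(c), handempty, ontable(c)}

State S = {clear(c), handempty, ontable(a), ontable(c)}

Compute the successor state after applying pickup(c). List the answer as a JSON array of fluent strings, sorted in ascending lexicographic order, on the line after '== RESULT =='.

Progress:
  pre ⊆ S: {clear(c), handempty, ontable(c)} ⊆ S  — applicable
  S \ del = {ontable(a)}
  ∪ add   = {holding(c), ontable(a)}

== RESULT ==
["holding(c)", "ontable(a)"]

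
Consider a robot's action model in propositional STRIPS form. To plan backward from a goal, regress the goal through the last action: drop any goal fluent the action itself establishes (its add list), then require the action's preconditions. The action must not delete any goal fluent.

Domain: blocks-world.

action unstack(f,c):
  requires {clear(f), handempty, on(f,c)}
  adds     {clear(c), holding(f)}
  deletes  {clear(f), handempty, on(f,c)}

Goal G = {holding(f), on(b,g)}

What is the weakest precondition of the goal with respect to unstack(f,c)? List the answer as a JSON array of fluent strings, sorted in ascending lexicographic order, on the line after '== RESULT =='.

Compute (G \ add) ∪ pre:
  G ∩ del = {}  (empty — regression defined)
  G \ add = {holding(f), on(b,g)} \ {clear(c), holding(f)} = {on(b,g)}
  ∪ pre   = {on(b,g)} ∪ {clear(f), handempty, on(f,c)}
          = {clear(f), handempty, on(b,g), on(f,c)}

== RESULT ==
["clear(f)", "handempty", "on(b,g)", "on(f,c)"]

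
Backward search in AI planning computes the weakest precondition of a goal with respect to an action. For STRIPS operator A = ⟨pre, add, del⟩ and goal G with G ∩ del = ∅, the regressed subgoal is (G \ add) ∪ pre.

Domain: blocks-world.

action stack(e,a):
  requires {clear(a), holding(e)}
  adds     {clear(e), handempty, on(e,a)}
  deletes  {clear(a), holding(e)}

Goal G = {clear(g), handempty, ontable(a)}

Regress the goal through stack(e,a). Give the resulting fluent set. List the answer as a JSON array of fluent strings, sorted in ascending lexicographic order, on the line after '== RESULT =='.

Compute (G \ add) ∪ pre:
  G ∩ del = {}  (empty — regression defined)
  G \ add = {clear(g), handempty, ontable(a)} \ {clear(e), handempty, on(e,a)} = {clear(g), ontable(a)}
  ∪ pre   = {clear(g), ontable(a)} ∪ {clear(a), holding(e)}
          = {clear(a), clear(g), holding(e), ontable(a)}

== RESULT ==
["clear(a)", "clear(g)", "holding(e)", "ontable(a)"]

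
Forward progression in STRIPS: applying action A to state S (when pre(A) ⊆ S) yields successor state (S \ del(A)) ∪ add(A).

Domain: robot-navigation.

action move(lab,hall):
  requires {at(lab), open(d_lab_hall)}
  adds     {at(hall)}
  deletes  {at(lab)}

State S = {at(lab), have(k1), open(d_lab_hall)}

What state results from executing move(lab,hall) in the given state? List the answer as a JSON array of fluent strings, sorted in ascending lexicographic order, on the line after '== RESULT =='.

Compute (S \ del) ∪ add:
  pre ⊆ S: {at(lab), open(d_lab_hall)} ⊆ S  — applicable
  S \ del = {have(k1), open(d_lab_hall)}
  ∪ add   = {at(hall), have(k1), open(d_lab_hall)}

== RESULT ==
["at(hall)", "have(k1)", "open(d_lab_hall)"]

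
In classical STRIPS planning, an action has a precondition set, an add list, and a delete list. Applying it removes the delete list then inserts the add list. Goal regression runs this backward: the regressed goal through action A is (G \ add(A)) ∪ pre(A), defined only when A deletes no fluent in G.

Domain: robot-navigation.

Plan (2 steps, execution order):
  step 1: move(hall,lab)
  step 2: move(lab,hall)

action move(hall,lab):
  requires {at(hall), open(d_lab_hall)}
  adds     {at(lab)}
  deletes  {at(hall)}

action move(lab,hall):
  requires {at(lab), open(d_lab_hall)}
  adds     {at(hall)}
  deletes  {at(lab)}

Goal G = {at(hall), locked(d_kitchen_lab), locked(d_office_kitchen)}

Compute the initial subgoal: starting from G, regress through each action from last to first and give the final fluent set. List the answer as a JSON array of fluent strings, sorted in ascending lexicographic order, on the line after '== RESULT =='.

Work backward from the goal:
  through step 2 (move(lab,hall)): drop {at(hall)}, keep {locked(d_kitchen_lab), locked(d_office_kitchen)}, require {at(lab), open(d_lab_hall)}
    → {at(lab), locked(d_kitchen_lab), locked(d_office_kitchen), open(d_lab_hall)}
  through step 1 (move(hall,lab)): drop {at(lab)}, keep {locked(d_kitchen_lab), locked(d_office_kitchen), open(d_lab_hall)}, require {at(hall), open(d_lab_hall)}
    → {at(hall), locked(d_kitchen_lab), locked(d_office_kitchen), open(d_lab_hall)}

== RESULT ==
["at(hall)", "locked(d_kitchen_lab)", "locked(d_office_kitchen)", "open(d_lab_hall)"]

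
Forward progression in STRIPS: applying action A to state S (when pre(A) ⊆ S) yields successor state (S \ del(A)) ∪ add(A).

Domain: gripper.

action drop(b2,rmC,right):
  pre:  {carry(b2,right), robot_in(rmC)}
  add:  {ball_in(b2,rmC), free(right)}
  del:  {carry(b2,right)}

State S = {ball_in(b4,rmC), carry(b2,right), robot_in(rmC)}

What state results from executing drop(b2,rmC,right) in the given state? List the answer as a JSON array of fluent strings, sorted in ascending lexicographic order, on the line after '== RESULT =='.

Progress:
  pre ⊆ S: {carry(b2,right), robot_in(rmC)} ⊆ S  — applicable
  S \ del = {ball_in(b4,rmC), robot_in(rmC)}
  ∪ add   = {ball_in(b2,rmC), ball_in(b4,rmC), free(right), robot_in(rmC)}

== RESULT ==
["ball_in(b2,rmC)", "ball_in(b4,rmC)", "free(right)", "robot_in(rmC)"]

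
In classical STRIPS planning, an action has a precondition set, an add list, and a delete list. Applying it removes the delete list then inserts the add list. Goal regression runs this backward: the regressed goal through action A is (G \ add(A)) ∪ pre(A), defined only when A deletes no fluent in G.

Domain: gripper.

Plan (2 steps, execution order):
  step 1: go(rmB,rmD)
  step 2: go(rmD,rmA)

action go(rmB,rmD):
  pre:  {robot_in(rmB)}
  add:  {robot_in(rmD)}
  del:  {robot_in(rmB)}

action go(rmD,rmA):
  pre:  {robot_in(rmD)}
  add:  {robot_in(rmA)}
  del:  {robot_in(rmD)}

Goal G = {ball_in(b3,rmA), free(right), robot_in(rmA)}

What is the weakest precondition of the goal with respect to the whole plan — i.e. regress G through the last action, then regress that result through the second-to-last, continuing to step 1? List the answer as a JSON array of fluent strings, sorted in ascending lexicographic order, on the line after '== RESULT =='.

Regress step by step:
  through step 2 (go(rmD,rmA)): drop {robot_in(rmA)}, keep {ball_in(b3,rmA), free(right)}, require {robot_in(rmD)}
    → {ball_in(b3,rmA), free(right), robot_in(rmD)}
  through step 1 (go(rmB,rmD)): drop {robot_in(rmD)}, keep {ball_in(b3,rmA), free(right)}, require {robot_in(rmB)}
    → {ball_in(b3,rmA), free(right), robot_in(rmB)}

== RESULT ==
["ball_in(b3,rmA)", "free(right)", "robot_in(rmB)"]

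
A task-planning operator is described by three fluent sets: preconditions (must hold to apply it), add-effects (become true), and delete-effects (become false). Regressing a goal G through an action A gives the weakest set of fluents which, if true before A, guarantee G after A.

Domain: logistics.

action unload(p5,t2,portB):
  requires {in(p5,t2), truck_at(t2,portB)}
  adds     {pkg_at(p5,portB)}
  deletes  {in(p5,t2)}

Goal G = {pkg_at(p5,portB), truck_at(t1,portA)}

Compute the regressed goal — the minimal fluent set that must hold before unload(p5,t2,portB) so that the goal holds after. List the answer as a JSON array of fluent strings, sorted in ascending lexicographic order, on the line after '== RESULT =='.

Regress:
  G ∩ del = {}  (empty — regression defined)
  G \ add = {pkg_at(p5,portB), truck_at(t1,portA)} \ {pkg_at(p5,portB)} = {truck_at(t1,portA)}
  ∪ pre   = {truck_at(t1,portA)} ∪ {in(p5,t2), truck_at(t2,portB)}
          = {in(p5,t2), truck_at(t1,portA), truck_at(t2,portB)}

== RESULT ==
["in(p5,t2)", "truck_at(t1,portA)", "truck_at(t2,portB)"]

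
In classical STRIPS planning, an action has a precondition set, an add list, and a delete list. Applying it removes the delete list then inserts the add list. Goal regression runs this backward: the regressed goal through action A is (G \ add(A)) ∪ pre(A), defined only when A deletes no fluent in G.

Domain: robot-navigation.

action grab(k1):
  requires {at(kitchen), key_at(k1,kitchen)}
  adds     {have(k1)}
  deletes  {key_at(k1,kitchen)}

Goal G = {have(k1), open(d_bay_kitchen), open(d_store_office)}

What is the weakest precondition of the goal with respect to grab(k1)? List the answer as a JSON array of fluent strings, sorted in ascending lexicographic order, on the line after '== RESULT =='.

Compute (G \ add) ∪ pre:
  G ∩ del = {}  (empty — regression defined)
  G \ add = {have(k1), open(d_bay_kitchen), open(d_store_office)} \ {have(k1)} = {open(d_bay_kitchen), open(d_store_office)}
  ∪ pre   = {open(d_bay_kitchen), open(d_store_office)} ∪ {at(kitchen), key_at(k1,kitchen)}
          = {at(kitchen), key_at(k1,kitchen), open(d_bay_kitchen), open(d_store_office)}

== RESULT ==
["at(kitchen)", "key_at(k1,kitchen)", "open(d_bay_kitchen)", "open(d_store_office)"]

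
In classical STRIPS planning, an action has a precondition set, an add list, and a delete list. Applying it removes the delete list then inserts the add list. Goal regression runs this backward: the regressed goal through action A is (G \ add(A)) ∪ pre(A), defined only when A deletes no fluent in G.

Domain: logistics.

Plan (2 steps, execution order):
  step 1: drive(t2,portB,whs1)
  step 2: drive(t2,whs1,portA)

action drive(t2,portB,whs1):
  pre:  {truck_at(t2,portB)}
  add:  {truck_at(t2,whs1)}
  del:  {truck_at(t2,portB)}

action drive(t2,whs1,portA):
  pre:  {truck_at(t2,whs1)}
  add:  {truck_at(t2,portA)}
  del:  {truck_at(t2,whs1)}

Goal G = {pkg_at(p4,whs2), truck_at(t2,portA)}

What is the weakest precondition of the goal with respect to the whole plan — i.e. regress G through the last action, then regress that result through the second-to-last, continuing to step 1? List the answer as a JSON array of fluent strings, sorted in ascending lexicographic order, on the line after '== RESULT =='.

Work backward from the goal:
  through step 2 (drive(t2,whs1,portA)): drop {truck_at(t2,portA)}, keep {pkg_at(p4,whs2)}, require {truck_at(t2,whs1)}
    → {pkg_at(p4,whs2), truck_at(t2,whs1)}
  through step 1 (drive(t2,portB,whs1)): drop {truck_at(t2,whs1)}, keep {pkg_at(p4,whs2)}, require {truck_at(t2,portB)}
    → {pkg_at(p4,whs2), truck_at(t2,portB)}

== RESULT ==
["pkg_at(p4,whs2)", "truck_at(t2,portB)"]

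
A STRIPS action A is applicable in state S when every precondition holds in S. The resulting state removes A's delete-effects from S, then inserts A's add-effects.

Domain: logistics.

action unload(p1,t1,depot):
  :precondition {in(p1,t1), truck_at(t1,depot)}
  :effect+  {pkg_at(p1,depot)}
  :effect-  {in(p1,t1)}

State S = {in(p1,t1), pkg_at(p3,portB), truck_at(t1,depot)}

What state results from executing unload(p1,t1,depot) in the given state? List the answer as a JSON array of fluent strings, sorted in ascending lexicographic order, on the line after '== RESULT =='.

Progress:
  pre ⊆ S: {in(p1,t1), truck_at(t1,depot)} ⊆ S  — applicable
  S \ del = {pkg_at(p3,portB), truck_at(t1,depot)}
  ∪ add   = {pkg_at(p1,depot), pkg_at(p3,portB), truck_at(t1,depot)}

== RESULT ==
["pkg_at(p1,depot)", "pkg_at(p3,portB)", "truck_at(t1,depot)"]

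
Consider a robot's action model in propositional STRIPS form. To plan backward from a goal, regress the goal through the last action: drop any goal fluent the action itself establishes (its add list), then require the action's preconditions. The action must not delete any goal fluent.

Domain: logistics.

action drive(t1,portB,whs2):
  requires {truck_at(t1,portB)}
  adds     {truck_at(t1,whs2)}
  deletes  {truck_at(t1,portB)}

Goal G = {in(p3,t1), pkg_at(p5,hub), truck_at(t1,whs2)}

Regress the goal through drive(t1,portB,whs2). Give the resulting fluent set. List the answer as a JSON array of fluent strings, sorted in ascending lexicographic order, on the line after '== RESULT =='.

Regress:
  G ∩ del = {}  (empty — regression defined)
  G \ add = {in(p3,t1), pkg_at(p5,hub), truck_at(t1,whs2)} \ {truck_at(t1,whs2)} = {in(p3,t1), pkg_at(p5,hub)}
  ∪ pre   = {in(p3,t1), pkg_at(p5,hub)} ∪ {truck_at(t1,portB)}
          = {in(p3,t1), pkg_at(p5,hub), truck_at(t1,portB)}

== RESULT ==
["in(p3,t1)", "pkg_at(p5,hub)", "truck_at(t1,portB)"]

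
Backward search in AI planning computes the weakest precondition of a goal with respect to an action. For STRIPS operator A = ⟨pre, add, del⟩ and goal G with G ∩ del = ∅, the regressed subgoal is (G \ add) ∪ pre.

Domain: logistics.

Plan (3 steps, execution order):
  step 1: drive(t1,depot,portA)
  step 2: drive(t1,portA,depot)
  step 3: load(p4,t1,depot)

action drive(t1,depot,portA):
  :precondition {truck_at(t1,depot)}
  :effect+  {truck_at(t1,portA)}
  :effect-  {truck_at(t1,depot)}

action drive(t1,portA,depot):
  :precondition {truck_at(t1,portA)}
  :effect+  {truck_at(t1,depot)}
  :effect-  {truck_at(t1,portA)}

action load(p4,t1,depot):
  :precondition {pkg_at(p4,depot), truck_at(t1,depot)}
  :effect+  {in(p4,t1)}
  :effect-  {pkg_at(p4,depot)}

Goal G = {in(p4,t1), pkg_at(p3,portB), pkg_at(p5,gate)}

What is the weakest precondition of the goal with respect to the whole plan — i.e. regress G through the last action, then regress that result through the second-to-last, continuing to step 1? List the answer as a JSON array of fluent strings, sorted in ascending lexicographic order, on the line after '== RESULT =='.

Regress step by step:
  through step 3 (load(p4,t1,depot)): drop {in(p4,t1)}, keep {pkg_at(p3,portB), pkg_at(p5,gate)}, require {pkg_at(p4,depot), truck_at(t1,depot)}
    → {pkg_at(p3,portB), pkg_at(p4,depot), pkg_at(p5,gate), truck_at(t1,depot)}
  through step 2 (drive(t1,portA,depot)): drop {truck_at(t1,depot)}, keep {pkg_at(p3,portB), pkg_at(p4,depot), pkg_at(p5,gate)}, require {truck_at(t1,portA)}
    → {pkg_at(p3,portB), pkg_at(p4,depot), pkg_at(p5,gate), truck_at(t1,portA)}
  through step 1 (drive(t1,depot,portA)): drop {truck_at(t1,portA)}, keep {pkg_at(p3,portB), pkg_at(p4,depot), pkg_at(p5,gate)}, require {truck_at(t1,depot)}
    → {pkg_at(p3,portB), pkg_at(p4,depot), pkg_at(p5,gate), truck_at(t1,depot)}

== RESULT ==
["pkg_at(p3,portB)", "pkg_at(p4,depot)", "pkg_at(p5,gate)", "truck_at(t1,depot)"]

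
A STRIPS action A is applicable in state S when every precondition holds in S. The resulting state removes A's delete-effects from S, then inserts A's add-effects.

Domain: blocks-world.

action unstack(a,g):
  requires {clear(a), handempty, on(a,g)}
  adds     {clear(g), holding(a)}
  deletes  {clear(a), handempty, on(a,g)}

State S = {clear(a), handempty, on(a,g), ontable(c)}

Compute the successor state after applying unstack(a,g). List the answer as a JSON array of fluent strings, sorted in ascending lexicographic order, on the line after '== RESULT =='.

Progress:
  pre ⊆ S: {clear(a), handempty, on(a,g)} ⊆ S  — applicable
  S \ del = {ontable(c)}
  ∪ add   = {clear(g), holding(a), ontable(c)}

== RESULT ==
["clear(g)", "holding(a)", "ontable(c)"]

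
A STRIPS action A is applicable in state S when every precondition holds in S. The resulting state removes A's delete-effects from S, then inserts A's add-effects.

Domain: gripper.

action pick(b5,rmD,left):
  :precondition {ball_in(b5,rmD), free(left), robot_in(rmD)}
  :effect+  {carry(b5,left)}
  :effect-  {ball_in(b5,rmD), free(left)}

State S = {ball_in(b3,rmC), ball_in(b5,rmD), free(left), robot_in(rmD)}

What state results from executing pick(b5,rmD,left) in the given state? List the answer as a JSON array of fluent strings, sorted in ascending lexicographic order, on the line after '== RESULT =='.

Compute (S \ del) ∪ add:
  pre ⊆ S: {ball_in(b5,rmD), free(left), robot_in(rmD)} ⊆ S  — applicable
  S \ del = {ball_in(b3,rmC), robot_in(rmD)}
  ∪ add   = {ball_in(b3,rmC), carry(b5,left), robot_in(rmD)}

== RESULT ==
["ball_in(b3,rmC)", "carry(b5,left)", "robot_in(rmD)"]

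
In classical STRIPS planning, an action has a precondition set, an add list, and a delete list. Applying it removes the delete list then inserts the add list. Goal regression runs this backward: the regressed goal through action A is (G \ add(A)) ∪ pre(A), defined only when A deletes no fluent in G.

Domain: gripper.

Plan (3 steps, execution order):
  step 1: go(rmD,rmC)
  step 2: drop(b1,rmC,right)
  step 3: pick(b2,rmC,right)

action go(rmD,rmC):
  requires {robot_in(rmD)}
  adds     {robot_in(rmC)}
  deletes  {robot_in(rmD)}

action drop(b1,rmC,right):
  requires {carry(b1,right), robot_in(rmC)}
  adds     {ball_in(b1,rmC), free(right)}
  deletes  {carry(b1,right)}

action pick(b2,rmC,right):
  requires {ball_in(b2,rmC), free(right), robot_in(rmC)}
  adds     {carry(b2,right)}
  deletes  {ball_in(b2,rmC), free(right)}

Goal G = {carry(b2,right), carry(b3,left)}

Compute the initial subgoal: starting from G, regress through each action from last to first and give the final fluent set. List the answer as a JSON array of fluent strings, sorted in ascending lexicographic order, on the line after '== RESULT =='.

Regress step by step:
  through step 3 (pick(b2,rmC,right)): drop {carry(b2,right)}, keep {carry(b3,left)}, require {ball_in(b2,rmC), free(right), robot_in(rmC)}
    → {ball_in(b2,rmC), carry(b3,left), free(right), robot_in(rmC)}
  through step 2 (drop(b1,rmC,right)): drop {free(right)}, keep {ball_in(b2,rmC), carry(b3,left), robot_in(rmC)}, require {carry(b1,right), robot_in(rmC)}
    → {ball_in(b2,rmC), carry(b1,right), carry(b3,left), robot_in(rmC)}
  through step 1 (go(rmD,rmC)): drop {robot_in(rmC)}, keep {ball_in(b2,rmC), carry(b1,right), carry(b3,left)}, require {robot_in(rmD)}
    → {ball_in(b2,rmC), carry(b1,right), carry(b3,left), robot_in(rmD)}

== RESULT ==
["ball_in(b2,rmC)", "carry(b1,right)", "carry(b3,left)", "robot_in(rmD)"]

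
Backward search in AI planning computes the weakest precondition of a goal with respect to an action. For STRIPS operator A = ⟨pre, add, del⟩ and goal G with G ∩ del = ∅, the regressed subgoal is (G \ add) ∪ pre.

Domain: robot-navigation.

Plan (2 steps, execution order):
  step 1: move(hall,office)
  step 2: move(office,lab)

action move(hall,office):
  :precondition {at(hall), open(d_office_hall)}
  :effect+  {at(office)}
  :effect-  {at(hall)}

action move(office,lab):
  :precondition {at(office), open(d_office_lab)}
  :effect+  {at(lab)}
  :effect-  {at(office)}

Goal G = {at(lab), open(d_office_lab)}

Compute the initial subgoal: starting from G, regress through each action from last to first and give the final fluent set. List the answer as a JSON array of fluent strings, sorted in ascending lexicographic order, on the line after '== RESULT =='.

Work backward from the goal:
  through step 2 (move(office,lab)): drop {at(lab)}, keep {open(d_office_lab)}, require {at(office), open(d_office_lab)}
    → {at(office), open(d_office_lab)}
  through step 1 (move(hall,office)): drop {at(office)}, keep {open(d_office_lab)}, require {at(hall), open(d_office_hall)}
    → {at(hall), open(d_office_hall), open(d_office_lab)}

== RESULT ==
["at(hall)", "open(d_office_hall)", "open(d_office_lab)"]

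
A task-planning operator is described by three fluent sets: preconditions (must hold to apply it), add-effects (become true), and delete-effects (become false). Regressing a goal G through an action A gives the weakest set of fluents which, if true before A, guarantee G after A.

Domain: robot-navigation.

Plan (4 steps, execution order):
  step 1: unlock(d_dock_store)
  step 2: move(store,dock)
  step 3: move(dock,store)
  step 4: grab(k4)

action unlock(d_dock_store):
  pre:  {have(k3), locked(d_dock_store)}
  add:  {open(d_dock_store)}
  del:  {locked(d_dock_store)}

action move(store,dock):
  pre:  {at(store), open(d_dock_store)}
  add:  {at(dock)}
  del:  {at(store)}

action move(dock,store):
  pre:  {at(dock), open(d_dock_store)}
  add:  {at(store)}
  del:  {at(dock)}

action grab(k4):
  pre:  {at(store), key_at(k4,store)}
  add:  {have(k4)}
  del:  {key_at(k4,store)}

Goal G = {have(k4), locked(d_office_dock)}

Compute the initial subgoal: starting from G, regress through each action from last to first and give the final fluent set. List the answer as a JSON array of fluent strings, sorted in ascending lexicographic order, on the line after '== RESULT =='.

Regress step by step:
  through step 4 (grab(k4)): drop {have(k4)}, keep {locked(d_office_dock)}, require {at(store), key_at(k4,store)}
    → {at(store), key_at(k4,store), locked(d_office_dock)}
  through step 3 (move(dock,store)): drop {at(store)}, keep {key_at(k4,store), locked(d_office_dock)}, require {at(dock), open(d_dock_store)}
    → {at(dock), key_at(k4,store), locked(d_office_dock), open(d_dock_store)}
  through step 2 (move(store,dock)): drop {at(dock)}, keep {key_at(k4,store), locked(d_office_dock), open(d_dock_store)}, require {at(store), open(d_dock_store)}
    → {at(store), key_at(k4,store), locked(d_office_dock), open(d_dock_store)}
  through step 1 (unlock(d_dock_store)): drop {open(d_dock_store)}, keep {at(store), key_at(k4,store), locked(d_office_dock)}, require {have(k3), locked(d_dock_store)}
    → {at(store), have(k3), key_at(k4,store), locked(d_dock_store), locked(d_office_dock)}

== RESULT ==
["at(store)", "have(k3)", "key_at(k4,store)", "locked(d_dock_store)", "locked(d_office_dock)"]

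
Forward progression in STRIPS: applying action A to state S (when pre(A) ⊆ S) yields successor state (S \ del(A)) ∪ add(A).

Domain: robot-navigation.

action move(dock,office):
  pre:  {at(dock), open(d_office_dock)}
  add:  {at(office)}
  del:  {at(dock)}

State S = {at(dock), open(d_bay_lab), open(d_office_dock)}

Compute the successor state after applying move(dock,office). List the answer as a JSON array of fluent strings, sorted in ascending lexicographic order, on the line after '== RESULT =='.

Progress:
  pre ⊆ S: {at(dock), open(d_office_dock)} ⊆ S  — applicable
  S \ del = {open(d_bay_lab), open(d_office_dock)}
  ∪ add   = {at(office), open(d_bay_lab), open(d_office_dock)}

== RESULT ==
["at(office)", "open(d_bay_lab)", "open(d_office_dock)"]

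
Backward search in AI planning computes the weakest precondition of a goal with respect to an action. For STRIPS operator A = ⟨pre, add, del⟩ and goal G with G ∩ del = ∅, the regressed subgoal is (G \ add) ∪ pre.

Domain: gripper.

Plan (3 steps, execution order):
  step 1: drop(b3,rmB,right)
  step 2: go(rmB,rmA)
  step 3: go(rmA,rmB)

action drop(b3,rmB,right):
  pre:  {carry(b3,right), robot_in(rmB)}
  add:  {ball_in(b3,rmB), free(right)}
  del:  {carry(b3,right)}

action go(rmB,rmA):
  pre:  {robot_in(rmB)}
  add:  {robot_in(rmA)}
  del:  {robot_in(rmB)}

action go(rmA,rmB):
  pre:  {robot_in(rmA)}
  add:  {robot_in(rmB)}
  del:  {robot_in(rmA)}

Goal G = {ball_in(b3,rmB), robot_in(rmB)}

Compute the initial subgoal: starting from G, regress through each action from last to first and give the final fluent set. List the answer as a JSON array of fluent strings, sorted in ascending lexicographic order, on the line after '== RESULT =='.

Regress step by step:
  through step 3 (go(rmA,rmB)): drop {robot_in(rmB)}, keep {ball_in(b3,rmB)}, require {robot_in(rmA)}
    → {ball_in(b3,rmB), robot_in(rmA)}
  through step 2 (go(rmB,rmA)): drop {robot_in(rmA)}, keep {ball_in(b3,rmB)}, require {robot_in(rmB)}
    → {ball_in(b3,rmB), robot_in(rmB)}
  through step 1 (drop(b3,rmB,right)): drop {ball_in(b3,rmB)}, keep {robot_in(rmB)}, require {carry(b3,right), robot_in(rmB)}
    → {carry(b3,right), robot_in(rmB)}

== RESULT ==
["carry(b3,right)", "robot_in(rmB)"]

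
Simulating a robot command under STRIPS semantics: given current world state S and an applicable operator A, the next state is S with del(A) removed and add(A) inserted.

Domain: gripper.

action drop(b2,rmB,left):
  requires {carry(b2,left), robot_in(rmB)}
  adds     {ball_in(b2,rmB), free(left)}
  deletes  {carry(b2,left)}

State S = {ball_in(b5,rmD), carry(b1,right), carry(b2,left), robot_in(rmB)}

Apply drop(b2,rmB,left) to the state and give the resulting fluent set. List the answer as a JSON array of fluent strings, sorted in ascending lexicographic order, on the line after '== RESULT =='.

Compute (S \ del) ∪ add:
  pre ⊆ S: {carry(b2,left), robot_in(rmB)} ⊆ S  — applicable
  S \ del = {ball_in(b5,rmD), carry(b1,right), robot_in(rmB)}
  ∪ add   = {ball_in(b2,rmB), ball_in(b5,rmD), carry(b1,right), free(left), robot_in(rmB)}

== RESULT ==
["ball_in(b2,rmB)", "ball_in(b5,rmD)", "carry(b1,right)", "free(left)", "robot_in(rmB)"]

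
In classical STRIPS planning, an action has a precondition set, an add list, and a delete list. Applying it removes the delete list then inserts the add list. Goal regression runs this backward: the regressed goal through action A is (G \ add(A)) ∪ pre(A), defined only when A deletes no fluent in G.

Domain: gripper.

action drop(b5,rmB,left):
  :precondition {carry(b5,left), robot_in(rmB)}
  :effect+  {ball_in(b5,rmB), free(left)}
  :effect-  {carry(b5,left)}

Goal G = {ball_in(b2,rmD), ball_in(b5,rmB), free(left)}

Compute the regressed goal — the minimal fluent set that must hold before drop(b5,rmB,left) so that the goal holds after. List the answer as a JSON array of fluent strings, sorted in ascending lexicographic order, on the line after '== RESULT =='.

Regress:
  G ∩ del = {}  (empty — regression defined)
  G \ add = {ball_in(b2,rmD), ball_in(b5,rmB), free(left)} \ {ball_in(b5,rmB), free(left)} = {ball_in(b2,rmD)}
  ∪ pre   = {ball_in(b2,rmD)} ∪ {carry(b5,left), robot_in(rmB)}
          = {ball_in(b2,rmD), carry(b5,left), robot_in(rmB)}

== RESULT ==
["ball_in(b2,rmD)", "carry(b5,left)", "robot_in(rmB)"]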